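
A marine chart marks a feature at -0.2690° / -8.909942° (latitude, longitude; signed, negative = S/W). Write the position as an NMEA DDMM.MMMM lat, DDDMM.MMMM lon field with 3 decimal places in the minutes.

0016.140,S / 00854.597,W

Latitude is negative → S; |value| = 0.269000
Lat: minutes = (0.269000 − 0) × 60 = 16.14000
Longitude is negative → W; |value| = 8.909942
Longitude: minutes = (8.909942 − 8) × 60 = 54.59652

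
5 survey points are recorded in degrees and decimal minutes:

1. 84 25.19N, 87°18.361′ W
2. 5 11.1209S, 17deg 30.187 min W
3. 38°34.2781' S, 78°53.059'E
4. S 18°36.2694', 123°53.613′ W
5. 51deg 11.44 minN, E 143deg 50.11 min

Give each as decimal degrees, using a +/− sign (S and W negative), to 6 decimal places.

Point 1:
  Lat: 84 + 25.19/60 = 84.4198333
  N ⇒ keep positive
  λ: 18.361′ = 0.306017°; total 87.3060167
  W ⇒ negate
Point 2:
  φ: 11.1209′ = 0.185348°; total 5.1853483
  hemisphere S, so the sign is −
  Longitude: 17 + 30.187/60 = 17.5031167
  W ⇒ negate
Point 3:
  Lat: 34.2781′ = 0.571302°; total 38.5713017
  hemisphere S, so the sign is −
  Longitude: 53.059′ = 0.884317°; total 78.8843167
  E ⇒ keep positive
Point 4:
  Lat: 18 + 36.2694/60 = 18.6044900
  hemisphere S, so the sign is −
  λ: 123 + 53.613/60 = 123.8935500
  W ⇒ negate
Point 5:
  Latitude: 51 + 11.44/60 = 51.1906667
  N ⇒ keep positive
  Longitude: 50.11′ = 0.835167°; total 143.8351667
  E ⇒ keep positive

1. 84.419833, -87.306017
2. -5.185348, -17.503117
3. -38.571302, 78.884317
4. -18.604490, -123.893550
5. 51.190667, 143.835167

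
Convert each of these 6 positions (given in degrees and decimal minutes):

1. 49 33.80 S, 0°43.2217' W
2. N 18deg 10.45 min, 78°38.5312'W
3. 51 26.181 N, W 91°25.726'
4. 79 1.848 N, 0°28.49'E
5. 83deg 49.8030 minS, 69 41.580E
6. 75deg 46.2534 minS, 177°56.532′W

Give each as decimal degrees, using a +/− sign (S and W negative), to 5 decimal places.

Point 1:
  Lat: 33.8′ = 0.563333°; total 49.563333
  hemisphere S, so the sign is −
  λ: 0 + 43.2217/60 = 0.720362
  hemisphere W, so the sign is −
Point 2:
  Lat: 10.45′ = 0.174167°; total 18.174167
  N → positive
  Lon: 78 + 38.5312/60 = 78.642187
  W → negative
Point 3:
  Latitude: 26.181′ = 0.436350°; total 51.436350
  N → positive
  Lon: 91 + 25.726/60 = 91.428767
  W ⇒ negate
Point 4:
  φ: 1.848′ = 0.030800°; total 79.030800
  N → positive
  λ: 28.49′ = 0.474833°; total 0.474833
  E ⇒ keep positive
Point 5:
  Latitude: 49.803′ = 0.830050°; total 83.830050
  S ⇒ negate
  Longitude: 69 + 41.58/60 = 69.693000
  E → positive
Point 6:
  Lat: 75 + 46.2534/60 = 75.770890
  S ⇒ negate
  Lon: 177 + 56.532/60 = 177.942200
  hemisphere W, so the sign is −

1. -49.56333, -0.72036
2. 18.17417, -78.64219
3. 51.43635, -91.42877
4. 79.03080, 0.47483
5. -83.83005, 69.69300
6. -75.77089, -177.94220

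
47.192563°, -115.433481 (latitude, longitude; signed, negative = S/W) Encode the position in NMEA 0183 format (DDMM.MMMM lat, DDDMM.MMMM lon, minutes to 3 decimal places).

φ: minutes = (47.192563 − 47) × 60 = 11.55378
Longitude is negative → W; |value| = 115.433481
λ: 115° + 0.433481 × 60 = 115° 26.00886′

4711.554,N / 11526.009,W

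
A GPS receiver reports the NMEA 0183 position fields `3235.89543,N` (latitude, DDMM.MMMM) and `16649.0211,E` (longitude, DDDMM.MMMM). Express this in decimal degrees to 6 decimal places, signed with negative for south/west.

32.598257, 166.817018

φ: split at 2 digits → 32° and 35.89543′; 32 + 35.89543/60 = 32.5982572
N → positive
λ: split at 3 digits → 166° and 49.0211′; 166 + 49.0211/60 = 166.8170183
E ⇒ keep positive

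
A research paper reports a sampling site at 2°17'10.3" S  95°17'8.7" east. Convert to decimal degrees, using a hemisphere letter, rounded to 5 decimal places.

φ: 2° + 17/60 + 10.3/3600 = 2 + 0.283333 + 0.002861 = 2.286194
Lon: 95° + 17/60 + 8.7/3600 = 95 + 0.283333 + 0.002417 = 95.285750

2.28619° S, 95.28575° E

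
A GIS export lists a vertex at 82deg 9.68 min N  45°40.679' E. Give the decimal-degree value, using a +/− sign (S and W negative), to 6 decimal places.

Latitude: 9.68′ = 0.161333°; total 82.1613333
N ⇒ keep positive
Longitude: 45 + 40.679/60 = 45.6779833
E ⇒ keep positive

82.161333, 45.677983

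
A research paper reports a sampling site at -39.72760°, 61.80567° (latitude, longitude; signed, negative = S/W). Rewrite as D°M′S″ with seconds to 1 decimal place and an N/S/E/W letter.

Latitude is negative → S; |value| = 39.727600
Lat: whole degrees 39; 43.65600′ → 43′ and 39.360″
λ: whole degrees 61; 48.34020′ → 48′ and 20.412″

39°43′39.4″ S, 61°48′20.4″ E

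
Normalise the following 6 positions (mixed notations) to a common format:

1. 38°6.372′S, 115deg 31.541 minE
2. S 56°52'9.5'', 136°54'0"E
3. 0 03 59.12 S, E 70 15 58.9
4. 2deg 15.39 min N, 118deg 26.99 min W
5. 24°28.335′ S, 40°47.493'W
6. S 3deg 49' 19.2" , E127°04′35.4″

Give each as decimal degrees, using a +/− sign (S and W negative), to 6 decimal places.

1. -38.106200, 115.525683
2. -56.869306, 136.900000
3. -0.066422, 70.266361
4. 2.256500, -118.449833
5. -24.472250, -40.791550
6. -3.822000, 127.076500

Point 1:
  Lat: 38 + 6.372/60 = 38.1062000
  S ⇒ negate
  λ: 31.541′ = 0.525683°; total 115.5256833
  E → positive
Point 2:
  Latitude: 56 + 52/60 + 9.5/3600 = 56.8693056
  S ⇒ negate
  Longitude: 136 + 54/60 + 0/3600 = 136.9000000
  E → positive
Point 3:
  Latitude: 3′ + 59.12″ = 3.98533′; 0 + 3.98533/60 = 0.0664222
  S ⇒ negate
  λ: 15′ + 58.9″ = 15.98167′; 70 + 15.98167/60 = 70.2663611
  E ⇒ keep positive
Point 4:
  Lat: 2 + 15.39/60 = 2.2565000
  N ⇒ keep positive
  Lon: 26.99′ = 0.449833°; total 118.4498333
  W → negative
Point 5:
  Latitude: 24 + 28.335/60 = 24.4722500
  S ⇒ negate
  λ: 47.493′ = 0.791550°; total 40.7915500
  W → negative
Point 6:
  φ: 49′ + 19.2″ = 49.32000′; 3 + 49.32000/60 = 3.8220000
  S → negative
  Lon: 127 + 4/60 + 35.4/3600 = 127.0765000
  E → positive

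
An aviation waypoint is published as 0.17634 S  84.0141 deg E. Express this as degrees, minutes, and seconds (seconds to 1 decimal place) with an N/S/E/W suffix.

φ: 0.176340 × 60 = 10.58040′ → 10′, remainder × 60 = 34.824″
Lon: whole degrees 84; 0.84600′ → 0′ and 50.760″

0°10′34.8″ S, 84°00′50.8″ E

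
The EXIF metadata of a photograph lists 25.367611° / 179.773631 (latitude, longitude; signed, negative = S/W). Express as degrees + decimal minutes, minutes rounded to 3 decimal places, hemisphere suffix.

Lat: minutes = (25.367611 − 25) × 60 = 22.05666
λ: 179° + 0.773631 × 60 = 179° 46.41786′

25° 22.057′ N, 179° 46.418′ E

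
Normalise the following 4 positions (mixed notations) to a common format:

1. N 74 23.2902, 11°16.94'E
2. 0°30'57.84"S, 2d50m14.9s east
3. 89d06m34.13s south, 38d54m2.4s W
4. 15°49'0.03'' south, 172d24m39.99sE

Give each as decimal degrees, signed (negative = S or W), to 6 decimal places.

1. 74.388170, 11.282333
2. -0.516067, 2.837472
3. -89.109481, -38.900667
4. -15.816675, 172.411108

Point 1:
  Latitude: 74 + 23.2902/60 = 74.3881700
  N → positive
  Lon: 16.94′ = 0.282333°; total 11.2823333
  E ⇒ keep positive
Point 2:
  Lat: 0° + 30/60 + 57.84/3600 = 0 + 0.500000 + 0.016067 = 0.5160667
  S → negative
  λ: 2° + 50/60 + 14.9/3600 = 2 + 0.833333 + 0.004139 = 2.8374722
  E ⇒ keep positive
Point 3:
  Lat: 89 + 6/60 + 34.13/3600 = 89.1094806
  S ⇒ negate
  Lon: 38 + 54/60 + 2.4/3600 = 38.9006667
  W ⇒ negate
Point 4:
  φ: 15 + 49/60 + 0.03/3600 = 15.8166750
  S → negative
  Lon: 172 + 24/60 + 39.99/3600 = 172.4111083
  E ⇒ keep positive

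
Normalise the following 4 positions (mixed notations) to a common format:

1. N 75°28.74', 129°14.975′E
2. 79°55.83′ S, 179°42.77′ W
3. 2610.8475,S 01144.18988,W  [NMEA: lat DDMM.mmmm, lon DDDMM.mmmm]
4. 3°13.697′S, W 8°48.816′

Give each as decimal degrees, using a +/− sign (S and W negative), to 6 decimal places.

Point 1:
  Latitude: 28.74′ = 0.479000°; total 75.4790000
  N → positive
  Lon: 14.975′ = 0.249583°; total 129.2495833
  E ⇒ keep positive
Point 2:
  Lat: 79 + 55.83/60 = 79.9305000
  S → negative
  λ: 179 + 42.77/60 = 179.7128333
  hemisphere W, so the sign is −
Point 3:
  φ: split at 2 digits → 26° and 10.8475′; 26 + 10.8475/60 = 26.1807917
  S ⇒ negate
  λ: degrees = first 3 digits = 11, minutes = 44.18988; 11 + 44.18988/60 = 11.7364980
  W ⇒ negate
Point 4:
  Latitude: 3 + 13.697/60 = 3.2282833
  S ⇒ negate
  λ: 48.816′ = 0.813600°; total 8.8136000
  W ⇒ negate

1. 75.479000, 129.249583
2. -79.930500, -179.712833
3. -26.180792, -11.736498
4. -3.228283, -8.813600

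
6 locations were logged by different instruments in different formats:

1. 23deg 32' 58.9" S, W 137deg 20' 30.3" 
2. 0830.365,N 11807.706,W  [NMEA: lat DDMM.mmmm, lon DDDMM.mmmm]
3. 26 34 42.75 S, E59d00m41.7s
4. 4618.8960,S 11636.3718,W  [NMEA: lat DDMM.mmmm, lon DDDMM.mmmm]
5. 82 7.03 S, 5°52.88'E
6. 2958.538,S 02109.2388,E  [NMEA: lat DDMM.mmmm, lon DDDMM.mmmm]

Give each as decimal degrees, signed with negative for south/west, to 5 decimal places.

Point 1:
  Latitude: 23 + 32/60 + 58.9/3600 = 23.549694
  hemisphere S, so the sign is −
  λ: 137 + 20/60 + 30.3/3600 = 137.341750
  W ⇒ negate
Point 2:
  Lat: degrees = first 2 digits = 8, minutes = 30.365; 8 + 30.365/60 = 8.506083
  N ⇒ keep positive
  Longitude: degrees = first 3 digits = 118, minutes = 7.706; 118 + 7.706/60 = 118.128433
  W ⇒ negate
Point 3:
  φ: 34′ + 42.75″ = 34.71250′; 26 + 34.71250/60 = 26.578542
  S ⇒ negate
  λ: 59° + 0/60 + 41.7/3600 = 59 + 0.000000 + 0.011583 = 59.011583
  E → positive
Point 4:
  φ: split at 2 digits → 46° and 18.896′; 46 + 18.896/60 = 46.314933
  S → negative
  Lon: split at 3 digits → 116° and 36.3718′; 116 + 36.3718/60 = 116.606197
  W → negative
Point 5:
  φ: 82 + 7.03/60 = 82.117167
  S → negative
  λ: 52.88′ = 0.881333°; total 5.881333
  E ⇒ keep positive
Point 6:
  Lat: degrees = first 2 digits = 29, minutes = 58.538; 29 + 58.538/60 = 29.975633
  S → negative
  Longitude: split at 3 digits → 021° and 9.2388′; 21 + 9.2388/60 = 21.153980
  E → positive

1. -23.54969, -137.34175
2. 8.50608, -118.12843
3. -26.57854, 59.01158
4. -46.31493, -116.60620
5. -82.11717, 5.88133
6. -29.97563, 21.15398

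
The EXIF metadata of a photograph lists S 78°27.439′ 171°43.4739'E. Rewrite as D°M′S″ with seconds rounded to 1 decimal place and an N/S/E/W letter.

78°27′26.3″ S, 171°43′28.4″ E

Latitude: fractional minutes 0.43900 × 60 = 26.340″
Longitude: fractional minutes 0.47390 × 60 = 28.434″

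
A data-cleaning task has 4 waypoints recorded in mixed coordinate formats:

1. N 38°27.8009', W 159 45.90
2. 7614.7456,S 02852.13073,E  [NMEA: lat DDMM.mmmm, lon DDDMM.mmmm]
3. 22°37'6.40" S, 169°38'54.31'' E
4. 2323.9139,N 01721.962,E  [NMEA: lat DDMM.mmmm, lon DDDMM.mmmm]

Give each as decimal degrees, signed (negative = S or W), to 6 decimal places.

Point 1:
  φ: 27.8009′ = 0.463348°; total 38.4633483
  N → positive
  λ: 45.9′ = 0.765000°; total 159.7650000
  hemisphere W, so the sign is −
Point 2:
  φ: degrees = first 2 digits = 76, minutes = 14.7456; 76 + 14.7456/60 = 76.2457600
  S → negative
  Longitude: split at 3 digits → 028° and 52.13073′; 28 + 52.13073/60 = 28.8688455
  E → positive
Point 3:
  Latitude: 22° + 37/60 + 6.4/3600 = 22 + 0.616667 + 0.001778 = 22.6184444
  S → negative
  λ: 169° + 38/60 + 54.31/3600 = 169 + 0.633333 + 0.015086 = 169.6484194
  E ⇒ keep positive
Point 4:
  φ: degrees = first 2 digits = 23, minutes = 23.9139; 23 + 23.9139/60 = 23.3985650
  N ⇒ keep positive
  Lon: split at 3 digits → 017° and 21.962′; 17 + 21.962/60 = 17.3660333
  E ⇒ keep positive

1. 38.463348, -159.765000
2. -76.245760, 28.868846
3. -22.618444, 169.648419
4. 23.398565, 17.366033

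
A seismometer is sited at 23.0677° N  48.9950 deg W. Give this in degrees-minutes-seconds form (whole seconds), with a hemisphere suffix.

Lat: whole degrees 23; 4.06200′ → 4′ and 3.72″
λ: whole degrees 48; 59.70000′ → 59′ and 42.00″

23°04′4″ N, 48°59′42″ W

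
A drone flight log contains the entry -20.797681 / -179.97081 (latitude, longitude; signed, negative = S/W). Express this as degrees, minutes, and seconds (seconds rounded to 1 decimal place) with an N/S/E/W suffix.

20°47′51.7″ S, 179°58′14.9″ W

Latitude is negative → S; |value| = 20.797681
Lat: whole degrees 20; 47.86086′ → 47′ and 51.652″
Longitude is negative → W; |value| = 179.970810
Longitude: 0.970810 × 60 = 58.24860′ → 58′, remainder × 60 = 14.916″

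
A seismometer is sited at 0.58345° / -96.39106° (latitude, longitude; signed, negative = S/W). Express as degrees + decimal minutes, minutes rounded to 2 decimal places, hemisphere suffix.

0° 35.01′ N, 96° 23.46′ W

Latitude: 0° + 0.583450 × 60 = 0° 35.0070′
Longitude is negative → W; |value| = 96.391060
Longitude: minutes = (96.391060 − 96) × 60 = 23.4636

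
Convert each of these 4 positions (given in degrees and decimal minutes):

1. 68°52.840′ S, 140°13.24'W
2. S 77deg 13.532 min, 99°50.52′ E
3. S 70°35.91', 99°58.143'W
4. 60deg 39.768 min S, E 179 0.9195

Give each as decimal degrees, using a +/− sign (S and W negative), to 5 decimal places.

1. -68.88067, -140.22067
2. -77.22553, 99.84200
3. -70.59850, -99.96905
4. -60.66280, 179.01533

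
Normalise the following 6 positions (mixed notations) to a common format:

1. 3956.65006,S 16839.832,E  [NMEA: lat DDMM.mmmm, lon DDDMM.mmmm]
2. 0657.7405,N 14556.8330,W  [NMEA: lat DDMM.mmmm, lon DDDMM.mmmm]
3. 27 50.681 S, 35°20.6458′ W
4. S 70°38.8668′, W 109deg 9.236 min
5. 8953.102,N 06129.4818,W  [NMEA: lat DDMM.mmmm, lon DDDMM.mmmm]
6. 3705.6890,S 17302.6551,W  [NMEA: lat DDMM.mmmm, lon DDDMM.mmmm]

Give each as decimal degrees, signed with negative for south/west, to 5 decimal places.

1. -39.94417, 168.66387
2. 6.96234, -145.94722
3. -27.84468, -35.34410
4. -70.64778, -109.15393
5. 89.88503, -61.49136
6. -37.09482, -173.04425

Point 1:
  Lat: split at 2 digits → 39° and 56.65006′; 39 + 56.65006/60 = 39.944168
  S → negative
  Longitude: split at 3 digits → 168° and 39.832′; 168 + 39.832/60 = 168.663867
  E ⇒ keep positive
Point 2:
  Lat: split at 2 digits → 06° and 57.7405′; 6 + 57.7405/60 = 6.962342
  N → positive
  λ: split at 3 digits → 145° and 56.833′; 145 + 56.833/60 = 145.947217
  W → negative
Point 3:
  Latitude: 27 + 50.681/60 = 27.844683
  S → negative
  Lon: 20.6458′ = 0.344097°; total 35.344097
  W ⇒ negate
Point 4:
  φ: 38.8668′ = 0.647780°; total 70.647780
  hemisphere S, so the sign is −
  Lon: 109 + 9.236/60 = 109.153933
  W ⇒ negate
Point 5:
  Latitude: split at 2 digits → 89° and 53.102′; 89 + 53.102/60 = 89.885033
  N ⇒ keep positive
  λ: split at 3 digits → 061° and 29.4818′; 61 + 29.4818/60 = 61.491363
  hemisphere W, so the sign is −
Point 6:
  Lat: degrees = first 2 digits = 37, minutes = 5.689; 37 + 5.689/60 = 37.094817
  hemisphere S, so the sign is −
  λ: split at 3 digits → 173° and 2.6551′; 173 + 2.6551/60 = 173.044252
  W → negative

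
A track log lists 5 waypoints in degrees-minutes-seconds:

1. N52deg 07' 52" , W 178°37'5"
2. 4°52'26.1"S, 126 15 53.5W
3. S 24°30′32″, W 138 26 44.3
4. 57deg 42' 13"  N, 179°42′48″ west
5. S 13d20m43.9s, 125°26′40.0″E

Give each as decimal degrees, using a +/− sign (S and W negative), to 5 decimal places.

1. 52.13111, -178.61806
2. -4.87392, -126.26486
3. -24.50889, -138.44564
4. 57.70361, -179.71333
5. -13.34553, 125.44444

Point 1:
  φ: 52 + 7/60 + 52/3600 = 52.131111
  N ⇒ keep positive
  λ: 178° + 37/60 + 5/3600 = 178 + 0.616667 + 0.001389 = 178.618056
  W → negative
Point 2:
  Lat: 4 + 52/60 + 26.1/3600 = 4.873917
  hemisphere S, so the sign is −
  Lon: 126° + 15/60 + 53.5/3600 = 126 + 0.250000 + 0.014861 = 126.264861
  W ⇒ negate
Point 3:
  Latitude: 30′ + 32″ = 30.53333′; 24 + 30.53333/60 = 24.508889
  S ⇒ negate
  Longitude: 138° + 26/60 + 44.3/3600 = 138 + 0.433333 + 0.012306 = 138.445639
  W ⇒ negate
Point 4:
  Lat: 42′ + 13″ = 42.21667′; 57 + 42.21667/60 = 57.703611
  N ⇒ keep positive
  Longitude: 42′ + 48″ = 42.80000′; 179 + 42.80000/60 = 179.713333
  W ⇒ negate
Point 5:
  Lat: 13° + 20/60 + 43.9/3600 = 13 + 0.333333 + 0.012194 = 13.345528
  S ⇒ negate
  Longitude: 125° + 26/60 + 40/3600 = 125 + 0.433333 + 0.011111 = 125.444444
  E ⇒ keep positive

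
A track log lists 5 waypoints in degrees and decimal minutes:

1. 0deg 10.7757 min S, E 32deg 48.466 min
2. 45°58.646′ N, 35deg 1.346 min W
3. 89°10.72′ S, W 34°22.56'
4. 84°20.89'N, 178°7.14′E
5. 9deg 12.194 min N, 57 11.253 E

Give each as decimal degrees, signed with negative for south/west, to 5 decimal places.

Point 1:
  φ: 0 + 10.7757/60 = 0.179595
  S → negative
  λ: 32 + 48.466/60 = 32.807767
  E ⇒ keep positive
Point 2:
  φ: 45 + 58.646/60 = 45.977433
  N → positive
  Longitude: 1.346′ = 0.022433°; total 35.022433
  hemisphere W, so the sign is −
Point 3:
  Latitude: 10.72′ = 0.178667°; total 89.178667
  hemisphere S, so the sign is −
  λ: 34 + 22.56/60 = 34.376000
  hemisphere W, so the sign is −
Point 4:
  φ: 84 + 20.89/60 = 84.348167
  N ⇒ keep positive
  Lon: 178 + 7.14/60 = 178.119000
  E → positive
Point 5:
  φ: 12.194′ = 0.203233°; total 9.203233
  N → positive
  Longitude: 11.253′ = 0.187550°; total 57.187550
  E ⇒ keep positive

1. -0.17960, 32.80777
2. 45.97743, -35.02243
3. -89.17867, -34.37600
4. 84.34817, 178.11900
5. 9.20323, 57.18755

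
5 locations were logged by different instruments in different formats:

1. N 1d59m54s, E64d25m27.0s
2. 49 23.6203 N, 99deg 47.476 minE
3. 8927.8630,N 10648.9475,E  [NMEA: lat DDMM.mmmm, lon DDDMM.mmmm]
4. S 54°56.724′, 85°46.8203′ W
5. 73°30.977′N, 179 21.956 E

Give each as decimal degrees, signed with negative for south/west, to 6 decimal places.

1. 1.998333, 64.424167
2. 49.393672, 99.791267
3. 89.464383, 106.815792
4. -54.945400, -85.780338
5. 73.516283, 179.365933

Point 1:
  φ: 1 + 59/60 + 54/3600 = 1.9983333
  N ⇒ keep positive
  Lon: 64° + 25/60 + 27/3600 = 64 + 0.416667 + 0.007500 = 64.4241667
  E ⇒ keep positive
Point 2:
  Lat: 49 + 23.6203/60 = 49.3936717
  N → positive
  Longitude: 99 + 47.476/60 = 99.7912667
  E → positive
Point 3:
  φ: degrees = first 2 digits = 89, minutes = 27.863; 89 + 27.863/60 = 89.4643833
  N → positive
  Longitude: split at 3 digits → 106° and 48.9475′; 106 + 48.9475/60 = 106.8157917
  E ⇒ keep positive
Point 4:
  Lat: 56.724′ = 0.945400°; total 54.9454000
  S ⇒ negate
  λ: 85 + 46.8203/60 = 85.7803383
  W → negative
Point 5:
  φ: 73 + 30.977/60 = 73.5162833
  N ⇒ keep positive
  Longitude: 179 + 21.956/60 = 179.3659333
  E ⇒ keep positive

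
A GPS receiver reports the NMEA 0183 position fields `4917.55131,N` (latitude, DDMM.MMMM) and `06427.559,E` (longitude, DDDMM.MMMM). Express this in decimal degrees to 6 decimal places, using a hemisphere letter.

φ: split at 2 digits → 49° and 17.55131′; 49 + 17.55131/60 = 49.2925218
λ: degrees = first 3 digits = 64, minutes = 27.559; 64 + 27.559/60 = 64.4593167

49.292522° N, 64.459317° E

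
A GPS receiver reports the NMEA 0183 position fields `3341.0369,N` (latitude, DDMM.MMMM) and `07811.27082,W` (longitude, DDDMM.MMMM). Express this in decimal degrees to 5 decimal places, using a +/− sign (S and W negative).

33.68395, -78.18785

Lat: split at 2 digits → 33° and 41.0369′; 33 + 41.0369/60 = 33.683948
N ⇒ keep positive
Longitude: split at 3 digits → 078° and 11.27082′; 78 + 11.27082/60 = 78.187847
W → negative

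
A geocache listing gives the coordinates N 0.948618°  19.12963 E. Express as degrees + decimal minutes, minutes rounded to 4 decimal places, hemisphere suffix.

0° 56.9171′ N, 19° 7.7778′ E

Latitude: minutes = (0.948618 − 0) × 60 = 56.917080
Lon: minutes = (19.129630 − 19) × 60 = 7.777800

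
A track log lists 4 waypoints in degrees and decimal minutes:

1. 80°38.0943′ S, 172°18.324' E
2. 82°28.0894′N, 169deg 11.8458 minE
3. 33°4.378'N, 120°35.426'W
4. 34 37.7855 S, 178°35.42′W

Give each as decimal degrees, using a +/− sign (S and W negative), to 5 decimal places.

1. -80.63491, 172.30540
2. 82.46816, 169.19743
3. 33.07297, -120.59043
4. -34.62976, -178.59033

Point 1:
  Latitude: 38.0943′ = 0.634905°; total 80.634905
  S → negative
  Lon: 172 + 18.324/60 = 172.305400
  E → positive
Point 2:
  Latitude: 28.0894′ = 0.468157°; total 82.468157
  N ⇒ keep positive
  Longitude: 11.8458′ = 0.197430°; total 169.197430
  E → positive
Point 3:
  φ: 4.378′ = 0.072967°; total 33.072967
  N → positive
  λ: 35.426′ = 0.590433°; total 120.590433
  W → negative
Point 4:
  φ: 37.7855′ = 0.629758°; total 34.629758
  hemisphere S, so the sign is −
  Lon: 35.42′ = 0.590333°; total 178.590333
  W ⇒ negate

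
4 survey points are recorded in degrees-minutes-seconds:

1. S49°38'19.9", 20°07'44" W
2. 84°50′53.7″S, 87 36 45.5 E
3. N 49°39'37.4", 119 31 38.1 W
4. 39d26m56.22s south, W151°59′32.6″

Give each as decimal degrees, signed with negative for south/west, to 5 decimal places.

Point 1:
  Lat: 49 + 38/60 + 19.9/3600 = 49.638861
  S → negative
  λ: 20 + 7/60 + 44/3600 = 20.128889
  W → negative
Point 2:
  φ: 84 + 50/60 + 53.7/3600 = 84.848250
  S → negative
  λ: 87 + 36/60 + 45.5/3600 = 87.612639
  E ⇒ keep positive
Point 3:
  Lat: 39′ + 37.4″ = 39.62333′; 49 + 39.62333/60 = 49.660389
  N ⇒ keep positive
  Lon: 31′ + 38.1″ = 31.63500′; 119 + 31.63500/60 = 119.527250
  hemisphere W, so the sign is −
Point 4:
  Latitude: 39 + 26/60 + 56.22/3600 = 39.448950
  S ⇒ negate
  Longitude: 59′ + 32.6″ = 59.54333′; 151 + 59.54333/60 = 151.992389
  W ⇒ negate

1. -49.63886, -20.12889
2. -84.84825, 87.61264
3. 49.66039, -119.52725
4. -39.44895, -151.99239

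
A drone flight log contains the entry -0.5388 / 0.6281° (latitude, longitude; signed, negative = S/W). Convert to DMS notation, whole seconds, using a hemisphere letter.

Latitude is negative → S; |value| = 0.538800
Lat: whole degrees 0; 32.32800′ → 32′ and 19.68″
Lon: 0.628100° → 37.68600′; 0.68600 × 60 = 41.16″

0°32′20″ S, 0°37′41″ E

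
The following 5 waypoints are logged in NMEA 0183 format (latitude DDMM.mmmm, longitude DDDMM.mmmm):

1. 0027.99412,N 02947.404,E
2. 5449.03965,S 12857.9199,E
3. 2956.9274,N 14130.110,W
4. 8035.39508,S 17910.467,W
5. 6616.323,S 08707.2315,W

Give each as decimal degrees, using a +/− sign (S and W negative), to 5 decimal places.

Point 1:
  φ: degrees = first 2 digits = 0, minutes = 27.99412; 0 + 27.99412/60 = 0.466569
  N ⇒ keep positive
  Lon: split at 3 digits → 029° and 47.404′; 29 + 47.404/60 = 29.790067
  E ⇒ keep positive
Point 2:
  Latitude: split at 2 digits → 54° and 49.03965′; 54 + 49.03965/60 = 54.817328
  hemisphere S, so the sign is −
  Longitude: degrees = first 3 digits = 128, minutes = 57.9199; 128 + 57.9199/60 = 128.965332
  E → positive
Point 3:
  Latitude: degrees = first 2 digits = 29, minutes = 56.9274; 29 + 56.9274/60 = 29.948790
  N → positive
  Lon: degrees = first 3 digits = 141, minutes = 30.11; 141 + 30.11/60 = 141.501833
  W → negative
Point 4:
  φ: degrees = first 2 digits = 80, minutes = 35.39508; 80 + 35.39508/60 = 80.589918
  S → negative
  λ: degrees = first 3 digits = 179, minutes = 10.467; 179 + 10.467/60 = 179.174450
  W ⇒ negate
Point 5:
  Latitude: degrees = first 2 digits = 66, minutes = 16.323; 66 + 16.323/60 = 66.272050
  S ⇒ negate
  Lon: degrees = first 3 digits = 87, minutes = 7.2315; 87 + 7.2315/60 = 87.120525
  hemisphere W, so the sign is −

1. 0.46657, 29.79007
2. -54.81733, 128.96533
3. 29.94879, -141.50183
4. -80.58992, -179.17445
5. -66.27205, -87.12053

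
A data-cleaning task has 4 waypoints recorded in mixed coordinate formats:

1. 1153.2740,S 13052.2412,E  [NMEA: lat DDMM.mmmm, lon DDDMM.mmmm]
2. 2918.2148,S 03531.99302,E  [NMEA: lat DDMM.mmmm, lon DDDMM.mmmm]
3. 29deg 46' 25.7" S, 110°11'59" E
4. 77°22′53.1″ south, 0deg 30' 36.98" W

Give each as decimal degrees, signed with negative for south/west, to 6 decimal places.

1. -11.887900, 130.870687
2. -29.303580, 35.533217
3. -29.773806, 110.199722
4. -77.381417, -0.510272

Point 1:
  φ: split at 2 digits → 11° and 53.274′; 11 + 53.274/60 = 11.8879000
  S → negative
  λ: degrees = first 3 digits = 130, minutes = 52.2412; 130 + 52.2412/60 = 130.8706867
  E → positive
Point 2:
  Lat: split at 2 digits → 29° and 18.2148′; 29 + 18.2148/60 = 29.3035800
  S ⇒ negate
  Longitude: degrees = first 3 digits = 35, minutes = 31.99302; 35 + 31.99302/60 = 35.5332170
  E ⇒ keep positive
Point 3:
  φ: 46′ + 25.7″ = 46.42833′; 29 + 46.42833/60 = 29.7738056
  S → negative
  Lon: 110 + 11/60 + 59/3600 = 110.1997222
  E → positive
Point 4:
  φ: 77 + 22/60 + 53.1/3600 = 77.3814167
  S ⇒ negate
  Lon: 0 + 30/60 + 36.98/3600 = 0.5102722
  W → negative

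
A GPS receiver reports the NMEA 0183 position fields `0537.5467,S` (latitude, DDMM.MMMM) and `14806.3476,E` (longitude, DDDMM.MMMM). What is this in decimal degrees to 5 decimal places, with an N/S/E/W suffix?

Lat: split at 2 digits → 05° and 37.5467′; 5 + 37.5467/60 = 5.625778
λ: degrees = first 3 digits = 148, minutes = 6.3476; 148 + 6.3476/60 = 148.105793

5.62578° S, 148.10579° E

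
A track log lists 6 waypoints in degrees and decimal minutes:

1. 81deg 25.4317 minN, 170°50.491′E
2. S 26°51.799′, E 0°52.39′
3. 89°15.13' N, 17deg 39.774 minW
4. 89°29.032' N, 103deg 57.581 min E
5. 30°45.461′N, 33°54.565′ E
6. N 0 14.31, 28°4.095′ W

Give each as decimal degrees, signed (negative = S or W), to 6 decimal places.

Point 1:
  φ: 81 + 25.4317/60 = 81.4238617
  N ⇒ keep positive
  λ: 50.491′ = 0.841517°; total 170.8415167
  E → positive
Point 2:
  φ: 26 + 51.799/60 = 26.8633167
  S → negative
  Lon: 0 + 52.39/60 = 0.8731667
  E → positive
Point 3:
  Latitude: 89 + 15.13/60 = 89.2521667
  N → positive
  Longitude: 17 + 39.774/60 = 17.6629000
  W ⇒ negate
Point 4:
  Lat: 29.032′ = 0.483867°; total 89.4838667
  N → positive
  λ: 57.581′ = 0.959683°; total 103.9596833
  E ⇒ keep positive
Point 5:
  φ: 45.461′ = 0.757683°; total 30.7576833
  N ⇒ keep positive
  Lon: 33 + 54.565/60 = 33.9094167
  E → positive
Point 6:
  Lat: 0 + 14.31/60 = 0.2385000
  N ⇒ keep positive
  λ: 28 + 4.095/60 = 28.0682500
  W ⇒ negate

1. 81.423862, 170.841517
2. -26.863317, 0.873167
3. 89.252167, -17.662900
4. 89.483867, 103.959683
5. 30.757683, 33.909417
6. 0.238500, -28.068250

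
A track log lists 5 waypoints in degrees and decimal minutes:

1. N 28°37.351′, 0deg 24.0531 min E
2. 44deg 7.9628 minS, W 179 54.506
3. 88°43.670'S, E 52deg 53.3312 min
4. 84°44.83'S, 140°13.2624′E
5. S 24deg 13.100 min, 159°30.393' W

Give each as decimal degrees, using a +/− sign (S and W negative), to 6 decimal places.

Point 1:
  Lat: 28 + 37.351/60 = 28.6225167
  N → positive
  Longitude: 24.0531′ = 0.400885°; total 0.4008850
  E → positive
Point 2:
  φ: 7.9628′ = 0.132713°; total 44.1327133
  hemisphere S, so the sign is −
  λ: 179 + 54.506/60 = 179.9084333
  hemisphere W, so the sign is −
Point 3:
  Latitude: 43.67′ = 0.727833°; total 88.7278333
  hemisphere S, so the sign is −
  Longitude: 52 + 53.3312/60 = 52.8888533
  E ⇒ keep positive
Point 4:
  Lat: 44.83′ = 0.747167°; total 84.7471667
  S ⇒ negate
  Lon: 13.2624′ = 0.221040°; total 140.2210400
  E ⇒ keep positive
Point 5:
  Latitude: 13.1′ = 0.218333°; total 24.2183333
  S ⇒ negate
  Lon: 159 + 30.393/60 = 159.5065500
  W → negative

1. 28.622517, 0.400885
2. -44.132713, -179.908433
3. -88.727833, 52.888853
4. -84.747167, 140.221040
5. -24.218333, -159.506550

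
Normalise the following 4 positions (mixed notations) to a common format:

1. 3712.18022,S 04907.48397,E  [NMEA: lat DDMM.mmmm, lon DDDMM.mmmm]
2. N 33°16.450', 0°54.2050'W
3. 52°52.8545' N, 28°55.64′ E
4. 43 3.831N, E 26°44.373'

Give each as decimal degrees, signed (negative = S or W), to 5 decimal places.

Point 1:
  Latitude: degrees = first 2 digits = 37, minutes = 12.18022; 37 + 12.18022/60 = 37.203004
  hemisphere S, so the sign is −
  Lon: degrees = first 3 digits = 49, minutes = 7.48397; 49 + 7.48397/60 = 49.124733
  E ⇒ keep positive
Point 2:
  Latitude: 16.45′ = 0.274167°; total 33.274167
  N ⇒ keep positive
  Lon: 54.205′ = 0.903417°; total 0.903417
  W → negative
Point 3:
  φ: 52 + 52.8545/60 = 52.880908
  N ⇒ keep positive
  Longitude: 55.64′ = 0.927333°; total 28.927333
  E ⇒ keep positive
Point 4:
  Latitude: 3.831′ = 0.063850°; total 43.063850
  N → positive
  Lon: 44.373′ = 0.739550°; total 26.739550
  E → positive

1. -37.20300, 49.12473
2. 33.27417, -0.90342
3. 52.88091, 28.92733
4. 43.06385, 26.73955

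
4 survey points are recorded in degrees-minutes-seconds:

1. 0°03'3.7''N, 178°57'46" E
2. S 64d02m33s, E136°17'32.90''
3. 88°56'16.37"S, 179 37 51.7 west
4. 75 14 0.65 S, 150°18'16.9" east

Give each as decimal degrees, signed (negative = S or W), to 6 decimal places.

Point 1:
  φ: 0 + 3/60 + 3.7/3600 = 0.0510278
  N → positive
  Longitude: 57′ + 46″ = 57.76667′; 178 + 57.76667/60 = 178.9627778
  E → positive
Point 2:
  Latitude: 64° + 2/60 + 33/3600 = 64 + 0.033333 + 0.009167 = 64.0425000
  S ⇒ negate
  Lon: 136 + 17/60 + 32.9/3600 = 136.2924722
  E → positive
Point 3:
  Lat: 88° + 56/60 + 16.37/3600 = 88 + 0.933333 + 0.004547 = 88.9378806
  hemisphere S, so the sign is −
  Longitude: 179° + 37/60 + 51.7/3600 = 179 + 0.616667 + 0.014361 = 179.6310278
  W → negative
Point 4:
  φ: 75° + 14/60 + 0.65/3600 = 75 + 0.233333 + 0.000181 = 75.2335139
  hemisphere S, so the sign is −
  λ: 150° + 18/60 + 16.9/3600 = 150 + 0.300000 + 0.004694 = 150.3046944
  E ⇒ keep positive

1. 0.051028, 178.962778
2. -64.042500, 136.292472
3. -88.937881, -179.631028
4. -75.233514, 150.304694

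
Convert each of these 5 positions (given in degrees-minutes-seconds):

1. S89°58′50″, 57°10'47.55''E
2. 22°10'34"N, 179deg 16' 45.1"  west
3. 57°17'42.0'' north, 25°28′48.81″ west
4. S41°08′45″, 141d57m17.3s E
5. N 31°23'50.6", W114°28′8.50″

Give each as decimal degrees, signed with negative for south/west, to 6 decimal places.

1. -89.980556, 57.179875
2. 22.176111, -179.279194
3. 57.295000, -25.480225
4. -41.145833, 141.954806
5. 31.397389, -114.469028

Point 1:
  φ: 89 + 58/60 + 50/3600 = 89.9805556
  S ⇒ negate
  λ: 10′ + 47.55″ = 10.79250′; 57 + 10.79250/60 = 57.1798750
  E ⇒ keep positive
Point 2:
  φ: 22° + 10/60 + 34/3600 = 22 + 0.166667 + 0.009444 = 22.1761111
  N ⇒ keep positive
  Longitude: 179 + 16/60 + 45.1/3600 = 179.2791944
  W ⇒ negate
Point 3:
  φ: 17′ + 42″ = 17.70000′; 57 + 17.70000/60 = 57.2950000
  N ⇒ keep positive
  λ: 28′ + 48.81″ = 28.81350′; 25 + 28.81350/60 = 25.4802250
  W → negative
Point 4:
  φ: 41 + 8/60 + 45/3600 = 41.1458333
  S → negative
  Longitude: 141° + 57/60 + 17.3/3600 = 141 + 0.950000 + 0.004806 = 141.9548056
  E ⇒ keep positive
Point 5:
  Lat: 31° + 23/60 + 50.6/3600 = 31 + 0.383333 + 0.014056 = 31.3973889
  N ⇒ keep positive
  Lon: 114° + 28/60 + 8.5/3600 = 114 + 0.466667 + 0.002361 = 114.4690278
  W → negative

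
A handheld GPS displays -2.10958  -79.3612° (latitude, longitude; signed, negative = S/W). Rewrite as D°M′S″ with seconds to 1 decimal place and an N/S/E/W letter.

2°06′34.5″ S, 79°21′40.3″ W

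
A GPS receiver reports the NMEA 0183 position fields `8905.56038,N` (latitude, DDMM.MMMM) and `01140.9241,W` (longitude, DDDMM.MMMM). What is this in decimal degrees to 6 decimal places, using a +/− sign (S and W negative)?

Latitude: split at 2 digits → 89° and 5.56038′; 89 + 5.56038/60 = 89.0926730
N → positive
λ: split at 3 digits → 011° and 40.9241′; 11 + 40.9241/60 = 11.6820683
hemisphere W, so the sign is −

89.092673, -11.682068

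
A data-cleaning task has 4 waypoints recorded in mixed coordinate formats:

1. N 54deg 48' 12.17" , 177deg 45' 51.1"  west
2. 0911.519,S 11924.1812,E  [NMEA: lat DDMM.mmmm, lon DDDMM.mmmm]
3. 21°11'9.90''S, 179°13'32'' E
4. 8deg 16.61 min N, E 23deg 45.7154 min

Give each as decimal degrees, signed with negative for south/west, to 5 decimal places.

Point 1:
  Latitude: 54° + 48/60 + 12.17/3600 = 54 + 0.800000 + 0.003381 = 54.803381
  N → positive
  Longitude: 45′ + 51.1″ = 45.85167′; 177 + 45.85167/60 = 177.764194
  W → negative
Point 2:
  Latitude: split at 2 digits → 09° and 11.519′; 9 + 11.519/60 = 9.191983
  hemisphere S, so the sign is −
  λ: degrees = first 3 digits = 119, minutes = 24.1812; 119 + 24.1812/60 = 119.403020
  E ⇒ keep positive
Point 3:
  Lat: 11′ + 9.9″ = 11.16500′; 21 + 11.16500/60 = 21.186083
  S → negative
  Longitude: 179° + 13/60 + 32/3600 = 179 + 0.216667 + 0.008889 = 179.225556
  E → positive
Point 4:
  Latitude: 8 + 16.61/60 = 8.276833
  N → positive
  Lon: 45.7154′ = 0.761923°; total 23.761923
  E → positive

1. 54.80338, -177.76419
2. -9.19198, 119.40302
3. -21.18608, 179.22556
4. 8.27683, 23.76192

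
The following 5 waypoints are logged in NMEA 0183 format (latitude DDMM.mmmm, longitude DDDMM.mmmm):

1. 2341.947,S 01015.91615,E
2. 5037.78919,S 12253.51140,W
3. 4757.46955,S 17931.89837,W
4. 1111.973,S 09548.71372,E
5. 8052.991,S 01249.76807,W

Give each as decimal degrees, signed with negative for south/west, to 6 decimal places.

Point 1:
  Latitude: degrees = first 2 digits = 23, minutes = 41.947; 23 + 41.947/60 = 23.6991167
  S → negative
  λ: degrees = first 3 digits = 10, minutes = 15.91615; 10 + 15.91615/60 = 10.2652692
  E ⇒ keep positive
Point 2:
  φ: split at 2 digits → 50° and 37.78919′; 50 + 37.78919/60 = 50.6298198
  S ⇒ negate
  λ: split at 3 digits → 122° and 53.5114′; 122 + 53.5114/60 = 122.8918567
  W ⇒ negate
Point 3:
  Latitude: degrees = first 2 digits = 47, minutes = 57.46955; 47 + 57.46955/60 = 47.9578258
  S ⇒ negate
  Longitude: split at 3 digits → 179° and 31.89837′; 179 + 31.89837/60 = 179.5316395
  hemisphere W, so the sign is −
Point 4:
  φ: split at 2 digits → 11° and 11.973′; 11 + 11.973/60 = 11.1995500
  S → negative
  λ: degrees = first 3 digits = 95, minutes = 48.71372; 95 + 48.71372/60 = 95.8118953
  E → positive
Point 5:
  φ: split at 2 digits → 80° and 52.991′; 80 + 52.991/60 = 80.8831833
  S ⇒ negate
  λ: split at 3 digits → 012° and 49.76807′; 12 + 49.76807/60 = 12.8294678
  hemisphere W, so the sign is −

1. -23.699117, 10.265269
2. -50.629820, -122.891857
3. -47.957826, -179.531640
4. -11.199550, 95.811895
5. -80.883183, -12.829468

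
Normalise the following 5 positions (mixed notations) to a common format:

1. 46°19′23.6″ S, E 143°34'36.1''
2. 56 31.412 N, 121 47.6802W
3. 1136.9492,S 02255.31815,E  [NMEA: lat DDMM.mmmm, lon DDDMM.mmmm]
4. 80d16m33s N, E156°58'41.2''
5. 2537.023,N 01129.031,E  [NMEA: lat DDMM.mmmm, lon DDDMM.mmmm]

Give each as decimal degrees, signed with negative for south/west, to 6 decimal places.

1. -46.323222, 143.576694
2. 56.523533, -121.794670
3. -11.615820, 22.921969
4. 80.275833, 156.978111
5. 25.617050, 11.483850

Point 1:
  φ: 46° + 19/60 + 23.6/3600 = 46 + 0.316667 + 0.006556 = 46.3232222
  S ⇒ negate
  λ: 34′ + 36.1″ = 34.60167′; 143 + 34.60167/60 = 143.5766944
  E → positive
Point 2:
  Lat: 56 + 31.412/60 = 56.5235333
  N ⇒ keep positive
  Lon: 47.6802′ = 0.794670°; total 121.7946700
  W → negative
Point 3:
  φ: split at 2 digits → 11° and 36.9492′; 11 + 36.9492/60 = 11.6158200
  S ⇒ negate
  λ: degrees = first 3 digits = 22, minutes = 55.31815; 22 + 55.31815/60 = 22.9219692
  E ⇒ keep positive
Point 4:
  φ: 80° + 16/60 + 33/3600 = 80 + 0.266667 + 0.009167 = 80.2758333
  N → positive
  λ: 58′ + 41.2″ = 58.68667′; 156 + 58.68667/60 = 156.9781111
  E ⇒ keep positive
Point 5:
  φ: degrees = first 2 digits = 25, minutes = 37.023; 25 + 37.023/60 = 25.6170500
  N → positive
  Longitude: degrees = first 3 digits = 11, minutes = 29.031; 11 + 29.031/60 = 11.4838500
  E → positive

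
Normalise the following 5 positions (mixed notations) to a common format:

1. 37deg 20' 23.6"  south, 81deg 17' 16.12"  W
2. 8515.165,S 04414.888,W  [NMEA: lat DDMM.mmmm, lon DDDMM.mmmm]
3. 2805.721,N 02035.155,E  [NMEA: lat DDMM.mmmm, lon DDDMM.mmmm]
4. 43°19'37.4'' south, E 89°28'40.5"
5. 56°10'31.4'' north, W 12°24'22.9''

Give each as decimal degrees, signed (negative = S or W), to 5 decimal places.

1. -37.33989, -81.28781
2. -85.25275, -44.24813
3. 28.09535, 20.58592
4. -43.32706, 89.47792
5. 56.17539, -12.40636

Point 1:
  φ: 37 + 20/60 + 23.6/3600 = 37.339889
  S ⇒ negate
  Lon: 81 + 17/60 + 16.12/3600 = 81.287811
  hemisphere W, so the sign is −
Point 2:
  φ: split at 2 digits → 85° and 15.165′; 85 + 15.165/60 = 85.252750
  S ⇒ negate
  λ: split at 3 digits → 044° and 14.888′; 44 + 14.888/60 = 44.248133
  W → negative
Point 3:
  Latitude: split at 2 digits → 28° and 5.721′; 28 + 5.721/60 = 28.095350
  N → positive
  Longitude: degrees = first 3 digits = 20, minutes = 35.155; 20 + 35.155/60 = 20.585917
  E → positive
Point 4:
  φ: 19′ + 37.4″ = 19.62333′; 43 + 19.62333/60 = 43.327056
  S → negative
  Lon: 89° + 28/60 + 40.5/3600 = 89 + 0.466667 + 0.011250 = 89.477917
  E ⇒ keep positive
Point 5:
  Lat: 10′ + 31.4″ = 10.52333′; 56 + 10.52333/60 = 56.175389
  N → positive
  Lon: 12° + 24/60 + 22.9/3600 = 12 + 0.400000 + 0.006361 = 12.406361
  W ⇒ negate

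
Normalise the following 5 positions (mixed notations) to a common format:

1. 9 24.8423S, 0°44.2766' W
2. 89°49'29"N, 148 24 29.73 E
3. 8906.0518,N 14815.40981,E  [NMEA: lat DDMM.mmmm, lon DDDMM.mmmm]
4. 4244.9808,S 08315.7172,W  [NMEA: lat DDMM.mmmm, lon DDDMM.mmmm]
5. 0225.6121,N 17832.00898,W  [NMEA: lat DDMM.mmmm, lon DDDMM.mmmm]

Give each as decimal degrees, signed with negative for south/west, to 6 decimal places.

1. -9.414038, -0.737943
2. 89.824722, 148.408258
3. 89.100863, 148.256830
4. -42.749680, -83.261953
5. 2.426868, -178.533483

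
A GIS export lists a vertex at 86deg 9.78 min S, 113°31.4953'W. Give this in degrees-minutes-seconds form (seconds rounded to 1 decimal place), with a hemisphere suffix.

86°09′46.8″ S, 113°31′29.7″ W

Latitude: 9.78000′ → 9′ and 0.78000 × 60 = 46.800″
Longitude: fractional minutes 0.49530 × 60 = 29.718″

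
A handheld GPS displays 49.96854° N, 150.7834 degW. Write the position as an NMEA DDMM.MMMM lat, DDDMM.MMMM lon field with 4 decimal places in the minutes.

4958.1124,N / 15047.0040,W

Lat: 49° + 0.968540 × 60 = 49° 58.112400′
Longitude: fractional part 0.783400 → 47.004000 minutes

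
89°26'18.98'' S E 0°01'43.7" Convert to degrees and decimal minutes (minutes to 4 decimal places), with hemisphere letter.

89° 26.3163′ S, 0° 1.7283′ E

Lat: seconds/60 = 0.31633; minutes = 26 + 0.31633 = 26.316333
λ: seconds/60 = 0.72833; minutes = 1 + 0.72833 = 1.728333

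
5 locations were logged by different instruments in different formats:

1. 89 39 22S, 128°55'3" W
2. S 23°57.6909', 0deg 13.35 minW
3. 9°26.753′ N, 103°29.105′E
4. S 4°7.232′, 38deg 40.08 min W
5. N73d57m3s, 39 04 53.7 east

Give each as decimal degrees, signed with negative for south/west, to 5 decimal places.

1. -89.65611, -128.91750
2. -23.96152, -0.22250
3. 9.44588, 103.48508
4. -4.12053, -38.66800
5. 73.95083, 39.08158

Point 1:
  Latitude: 89 + 39/60 + 22/3600 = 89.656111
  hemisphere S, so the sign is −
  Longitude: 55′ + 3″ = 55.05000′; 128 + 55.05000/60 = 128.917500
  W ⇒ negate
Point 2:
  Lat: 57.6909′ = 0.961515°; total 23.961515
  S ⇒ negate
  Longitude: 13.35′ = 0.222500°; total 0.222500
  hemisphere W, so the sign is −
Point 3:
  Latitude: 26.753′ = 0.445883°; total 9.445883
  N → positive
  Lon: 29.105′ = 0.485083°; total 103.485083
  E → positive
Point 4:
  Lat: 4 + 7.232/60 = 4.120533
  S → negative
  λ: 40.08′ = 0.668000°; total 38.668000
  W ⇒ negate
Point 5:
  φ: 73 + 57/60 + 3/3600 = 73.950833
  N ⇒ keep positive
  λ: 39° + 4/60 + 53.7/3600 = 39 + 0.066667 + 0.014917 = 39.081583
  E → positive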